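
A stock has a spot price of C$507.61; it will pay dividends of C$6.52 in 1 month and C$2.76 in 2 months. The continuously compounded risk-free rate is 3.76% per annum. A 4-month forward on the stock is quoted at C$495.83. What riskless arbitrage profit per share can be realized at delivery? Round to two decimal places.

PV(dividends) I = 6.52·e^(−0.0376·1/12) + 2.76·e^(−0.0376·2/12) = 9.2424
Fair forward F* = (S − I)·e^(rT) = (507.61 − 9.2424)·e^0.012533 = 498.3676 × 1.012612 = 504.6530
Market C$495.83 < fair 504.6530: forward underpriced → reverse cash-and-carry (short the stock, invest proceeds at r, pay the dividends, go long the forward).
Profit at T = |F_mkt − F*| = |495.83 − 504.6530| = C$8.82 per share

C$8.82 per share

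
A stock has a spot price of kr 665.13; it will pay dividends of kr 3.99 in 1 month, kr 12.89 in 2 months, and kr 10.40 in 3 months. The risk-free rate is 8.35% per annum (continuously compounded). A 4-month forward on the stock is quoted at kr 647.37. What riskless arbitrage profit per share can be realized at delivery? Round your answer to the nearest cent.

PV(dividends) I = 3.99·e^(−0.0835·1/12) + 12.89·e^(−0.0835·2/12) + 10.40·e^(−0.0835·3/12) = 26.8593
Fair forward F* = (S − I)·e^(rT) = (665.13 − 26.8593)·e^0.027833 = 638.2707 × 1.028224 = 656.2853
Market kr 647.37 < fair 656.2853: forward underpriced → reverse cash-and-carry (short the stock, invest proceeds at r, pay the dividends, go long the forward).
Profit at T = |F_mkt − F*| = |647.37 − 656.2853| = kr 8.92 per share

kr 8.92 per share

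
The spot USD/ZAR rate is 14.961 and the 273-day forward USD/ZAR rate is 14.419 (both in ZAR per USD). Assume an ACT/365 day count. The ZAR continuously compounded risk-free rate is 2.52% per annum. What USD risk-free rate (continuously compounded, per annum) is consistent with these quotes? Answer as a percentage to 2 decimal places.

7.45%

F = S·e^((r_ZAR − r_USD)T) ⇒ r_USD = r_ZAR − ln(F/S)/T
ln(14.419/14.961) = -0.036900; /(273/365) = -0.049335
r_USD = 0.0252 + 0.049335 = 0.074535
r_USD = 7.45%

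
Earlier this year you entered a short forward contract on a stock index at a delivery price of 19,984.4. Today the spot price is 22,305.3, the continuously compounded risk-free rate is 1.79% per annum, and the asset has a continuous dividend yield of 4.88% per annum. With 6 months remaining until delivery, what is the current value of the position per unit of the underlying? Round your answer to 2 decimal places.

Current fair forward for the remaining 6 months: F = S·e^((r − q)·T), (r − q) = 0.0179 − 0.0488 = -0.0309
F = 22305.3 · e^(-0.0309 × 6/12) = 22305.3 × 0.98466874 = 21963.3316
Value of long forward = (F − K)·e^(−rT) = (21963.3316 − 19984.4) · e^(−0.0179·6/12)
= 1978.9316 × 0.99108993 = 1961.30
Short position value = −(long value) = -1961.30

-1961.30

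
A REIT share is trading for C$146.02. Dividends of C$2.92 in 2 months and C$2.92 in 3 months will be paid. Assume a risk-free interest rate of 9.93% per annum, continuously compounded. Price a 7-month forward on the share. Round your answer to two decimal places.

PV(dividends) I = 2.92·e^(−0.0993·2/12) + 2.92·e^(−0.0993·3/12)
I = 2.8721 + 2.8484 = 5.7205
F = (S − I)·e^(rT) = (146.02 − 5.7205) · e^(0.0993·7/12)
= 140.2995 · e^0.057925 = 140.2995 × 1.059636 = C$148.67

C$148.67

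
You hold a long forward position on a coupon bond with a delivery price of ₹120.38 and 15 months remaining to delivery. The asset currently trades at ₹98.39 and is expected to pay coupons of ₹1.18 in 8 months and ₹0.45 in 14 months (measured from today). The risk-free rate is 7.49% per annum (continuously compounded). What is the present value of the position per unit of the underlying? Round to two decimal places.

PV(remaining coupons) I = 1.18·e^(−0.0749·8/12) + 0.45·e^(−0.0749·14/12) = 1.5349
Current forward F = (S − I)·e^(rT) = (98.39 − 1.5349)·e^(0.0749·15/12) = 96.8551 × 1.098148 = 106.3612
Value (long) = (F − K)·e^(−rT) = (106.3612 − 120.38) × 0.910624 = -12.7659
Value = -₹12.77

-₹12.77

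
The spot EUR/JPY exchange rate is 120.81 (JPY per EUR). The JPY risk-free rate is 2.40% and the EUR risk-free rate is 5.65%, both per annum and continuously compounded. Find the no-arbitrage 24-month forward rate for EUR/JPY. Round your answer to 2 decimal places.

F = S·e^((r_JPY − r_EUR)T) = 120.81 · e^((0.0240 − 0.0565) × 24/12)
= 120.81 · e^-0.065000 = 120.81 × 0.937067
F = 113.21 JPY per EUR

113.21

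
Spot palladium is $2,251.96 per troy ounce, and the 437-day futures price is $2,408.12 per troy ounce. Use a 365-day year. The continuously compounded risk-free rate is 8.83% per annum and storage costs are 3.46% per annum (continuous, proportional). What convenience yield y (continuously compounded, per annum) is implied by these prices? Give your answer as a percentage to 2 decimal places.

6.69%

F = S·e^((r+u−y)T) ⇒ (r+u−y) = ln(F/S)/T
ln(2408.12/2251.96) = 0.067045; /T ⇒ 0.055999
y = r + u − ln(F/S)/T = 0.0883 + 0.0346 − 0.055999 = 0.066901
y = 6.69%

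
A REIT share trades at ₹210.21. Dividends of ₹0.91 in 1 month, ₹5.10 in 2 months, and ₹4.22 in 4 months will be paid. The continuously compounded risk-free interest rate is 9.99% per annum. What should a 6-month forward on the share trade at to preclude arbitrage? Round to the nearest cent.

₹210.46

PV(dividends) I = 0.91·e^(−0.0999·1/12) + 5.10·e^(−0.0999·2/12) + 4.22·e^(−0.0999·4/12)
I = 0.9025 + 5.0158 + 4.0818 = 10.0001
F = (S − I)·e^(rT) = (210.21 − 10.0001) · e^(0.0999·6/12)
= 200.2099 · e^0.049950 = 200.2099 × 1.051219 = ₹210.46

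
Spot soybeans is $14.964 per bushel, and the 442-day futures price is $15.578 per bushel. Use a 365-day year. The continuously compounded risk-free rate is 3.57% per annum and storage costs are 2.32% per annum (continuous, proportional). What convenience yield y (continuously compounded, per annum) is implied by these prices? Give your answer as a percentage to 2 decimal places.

2.57%

F = S·e^((r+u−y)T) ⇒ (r+u−y) = ln(F/S)/T
ln(15.578/14.964) = 0.040212; /T ⇒ 0.033207
y = r + u − ln(F/S)/T = 0.0357 + 0.0232 − 0.033207 = 0.025693
y = 2.57%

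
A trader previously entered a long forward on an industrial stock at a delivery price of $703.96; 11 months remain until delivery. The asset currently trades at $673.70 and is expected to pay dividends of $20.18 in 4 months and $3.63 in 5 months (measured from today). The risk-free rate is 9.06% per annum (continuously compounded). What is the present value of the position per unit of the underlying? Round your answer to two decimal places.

PV(remaining dividends) I = 20.18·e^(−0.0906·4/12) + 3.63·e^(−0.0906·5/12) = 23.0752
Current forward F = (S − I)·e^(rT) = (673.70 − 23.0752)·e^(0.0906·11/12) = 650.6248 × 1.086596 = 706.9663
Value (long) = (F − K)·e^(−rT) = (706.9663 − 703.96) × 0.920305 = 2.7667
Value = $2.77

$2.77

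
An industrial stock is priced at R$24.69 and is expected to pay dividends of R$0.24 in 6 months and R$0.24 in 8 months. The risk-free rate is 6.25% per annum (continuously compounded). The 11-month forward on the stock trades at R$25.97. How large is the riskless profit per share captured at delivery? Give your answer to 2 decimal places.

PV(dividends) I = 0.24·e^(−0.0625·6/12) + 0.24·e^(−0.0625·8/12) = 0.4628
Fair forward F* = (S − I)·e^(rT) = (24.69 − 0.4628)·e^0.057292 = 24.2272 × 1.058965 = 25.6558
Market R$25.97 > fair 25.6558: forward overpriced → cash-and-carry (borrow at r, buy the stock and collect the dividends, short the forward).
Profit at T = |F_mkt − F*| = |25.97 − 25.6558| = R$0.31 per share

R$0.31 per share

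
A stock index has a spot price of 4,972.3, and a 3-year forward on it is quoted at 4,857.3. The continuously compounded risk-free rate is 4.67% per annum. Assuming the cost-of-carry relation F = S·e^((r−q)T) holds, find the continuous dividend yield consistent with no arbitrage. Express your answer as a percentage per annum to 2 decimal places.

From F = S·e^((r−q)T): (r − q) = ln(F/S)/T
ln(4857.3/4972.3) = ln(0.976872) = -0.023400
(r − q) = -0.023400 / (3) = -0.007800
q = r − ln(F/S)/T = 0.0467 + 0.007800 = 0.054500
q = 5.45%

5.45%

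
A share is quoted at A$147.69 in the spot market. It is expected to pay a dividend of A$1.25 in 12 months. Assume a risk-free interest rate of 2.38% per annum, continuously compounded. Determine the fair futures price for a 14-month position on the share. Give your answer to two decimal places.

PV(dividends) I = 1.25·e^(−0.0238·12/12)
I = 1.2206
F = (S − I)·e^(rT) = (147.69 − 1.2206) · e^(0.0238·14/12)
= 146.4694 · e^0.027767 = 146.4694 × 1.028156 = A$150.59

A$150.59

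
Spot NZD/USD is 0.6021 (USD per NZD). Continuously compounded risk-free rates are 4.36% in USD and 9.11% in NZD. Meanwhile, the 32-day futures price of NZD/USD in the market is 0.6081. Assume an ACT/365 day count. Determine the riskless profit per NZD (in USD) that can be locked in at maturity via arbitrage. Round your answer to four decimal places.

0.0085 per NZD (in USD)

Fair futures: F* = S·e^(carry·T), with carry = (r_USD − r_NZD) = 0.0436 − 0.0911 = -0.0475
F* = 0.6021 · e^(-0.0475 × 32/365) = 0.6021 · e^-0.004164 = 0.6021 × 0.995845 = 0.5996
Market 0.6081 > fair 0.5996: forward overpriced → cash-and-carry (buy spot, short the forward).
At maturity, profit = |F_mkt − F*| = |0.6081 − 0.5996| = 0.0085 per NZD (in USD)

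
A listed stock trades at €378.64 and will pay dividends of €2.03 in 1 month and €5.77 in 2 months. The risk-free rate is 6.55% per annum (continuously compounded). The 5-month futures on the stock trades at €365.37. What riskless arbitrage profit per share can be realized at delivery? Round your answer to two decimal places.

€15.81 per share

PV(dividends) I = 2.03·e^(−0.0655·1/12) + 5.77·e^(−0.0655·2/12) = 7.7263
Fair futures F* = (S − I)·e^(rT) = (378.64 − 7.7263)·e^0.027292 = 370.9137 × 1.027668 = 381.1761
Market €365.37 < fair 381.1761: forward underpriced → reverse cash-and-carry (short the stock, invest proceeds at r, pay the dividends, go long the forward).
Profit at T = |F_mkt − F*| = |365.37 − 381.1761| = €15.81 per share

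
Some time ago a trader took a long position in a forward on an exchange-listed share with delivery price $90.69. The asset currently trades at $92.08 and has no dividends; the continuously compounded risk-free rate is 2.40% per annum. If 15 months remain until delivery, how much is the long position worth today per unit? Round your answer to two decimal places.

Current fair forward for the remaining 15 months: F = S·e^(r·T), r = 0.0240
F = 92.08 · e^(0.0240 × 15/12) = 92.08 × 1.030455 = 94.8843
Value of long forward = (F − K)·e^(−rT) = (94.8843 − 90.69) · e^(−0.0240·15/12)
= 4.1943 × 0.970446 = 4.07

$4.07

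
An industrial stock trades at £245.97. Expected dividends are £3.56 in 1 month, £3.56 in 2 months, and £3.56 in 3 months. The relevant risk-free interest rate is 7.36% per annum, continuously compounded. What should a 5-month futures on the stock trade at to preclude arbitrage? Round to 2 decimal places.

PV(dividends) I = 3.56·e^(−0.0736·1/12) + 3.56·e^(−0.0736·2/12) + 3.56·e^(−0.0736·3/12)
I = 3.5382 + 3.5166 + 3.4951 = 10.5499
F = (S − I)·e^(rT) = (245.97 − 10.5499) · e^(0.0736·5/12)
= 235.4201 · e^0.030667 = 235.4201 × 1.031142 = £242.75

£242.75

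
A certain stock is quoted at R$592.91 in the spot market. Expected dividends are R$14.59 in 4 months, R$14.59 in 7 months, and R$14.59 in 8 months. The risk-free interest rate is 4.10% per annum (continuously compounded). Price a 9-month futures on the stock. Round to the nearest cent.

PV(dividends) I = 14.59·e^(−0.0410·4/12) + 14.59·e^(−0.0410·7/12) + 14.59·e^(−0.0410·8/12)
I = 14.3920 + 14.2452 + 14.1966 = 42.8338
F = (S − I)·e^(rT) = (592.91 − 42.8338) · e^(0.0410·9/12)
= 550.0762 · e^0.030750 = 550.0762 × 1.031228 = R$567.25

R$567.25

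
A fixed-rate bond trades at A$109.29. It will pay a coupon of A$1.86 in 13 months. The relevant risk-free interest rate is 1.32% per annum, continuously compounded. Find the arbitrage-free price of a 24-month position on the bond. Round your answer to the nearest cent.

PV(coupons) I = 1.86·e^(−0.0132·13/12)
I = 1.8336
F = (S − I)·e^(rT) = (109.29 − 1.8336) · e^(0.0132·24/12)
= 107.4564 · e^0.026400 = 107.4564 × 1.026752 = A$110.33

A$110.33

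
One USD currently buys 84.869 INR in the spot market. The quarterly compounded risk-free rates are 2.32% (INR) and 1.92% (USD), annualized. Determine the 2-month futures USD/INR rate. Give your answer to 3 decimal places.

By covered interest parity, F = S · (1+r_INR/4)^(4T) / (1+r_USD/4)^(4T)
= 84.869 × 1.003863 / 1.003197 = 84.869 × 1.000664
F = 84.925 INR per USD

84.925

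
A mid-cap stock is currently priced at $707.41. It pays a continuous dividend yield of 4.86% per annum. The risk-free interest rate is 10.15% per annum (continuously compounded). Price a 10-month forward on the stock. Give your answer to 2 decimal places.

F = S·e^((r − q)T) = 707.41 · e^((0.1015 − 0.0486) × 10/12)
= 707.41 · e^0.044083 = 707.41 × 1.045069
F = $739.29

$739.29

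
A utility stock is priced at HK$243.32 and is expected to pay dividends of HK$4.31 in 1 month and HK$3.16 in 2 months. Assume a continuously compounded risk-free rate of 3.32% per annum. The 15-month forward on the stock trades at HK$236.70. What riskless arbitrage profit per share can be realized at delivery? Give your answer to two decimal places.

PV(dividends) I = 4.31·e^(−0.0332·1/12) + 3.16·e^(−0.0332·2/12) = 7.4407
Fair forward F* = (S − I)·e^(rT) = (243.32 − 7.4407)·e^0.041500 = 235.8793 × 1.042373 = 245.8742
Market HK$236.70 < fair 245.8742: forward underpriced → reverse cash-and-carry (short the stock, invest proceeds at r, pay the dividends, go long the forward).
Profit at T = |F_mkt − F*| = |236.70 − 245.8742| = HK$9.17 per share

HK$9.17 per share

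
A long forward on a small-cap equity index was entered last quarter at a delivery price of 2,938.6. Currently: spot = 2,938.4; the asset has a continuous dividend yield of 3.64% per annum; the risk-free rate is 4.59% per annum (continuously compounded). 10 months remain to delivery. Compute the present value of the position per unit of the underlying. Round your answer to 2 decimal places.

22.29

Current fair forward for the remaining 10 months: F = S·e^((r − q)·T), (r − q) = 0.0459 − 0.0364 = 0.0095
F = 2938.4 · e^(0.0095 × 10/12) = 2938.4 × 1.00794809 = 2961.7547
Value of long forward = (F − K)·e^(−rT) = (2961.7547 − 2938.6) · e^(−0.0459·10/12)
= 23.1547 × 0.96247229 = 22.29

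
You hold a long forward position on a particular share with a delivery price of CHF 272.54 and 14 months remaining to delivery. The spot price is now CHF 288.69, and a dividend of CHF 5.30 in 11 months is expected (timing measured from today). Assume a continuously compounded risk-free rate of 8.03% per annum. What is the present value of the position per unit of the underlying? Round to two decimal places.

CHF 35.60

PV(remaining dividends) I = 5.30·e^(−0.0803·11/12) = 4.9239
Current forward F = (S − I)·e^(rT) = (288.69 − 4.9239)·e^(0.0803·14/12) = 283.7661 × 1.098212 = 311.6353
Value (long) = (F − K)·e^(−rT) = (311.6353 − 272.54) × 0.910571 = 35.5990
Value = CHF 35.60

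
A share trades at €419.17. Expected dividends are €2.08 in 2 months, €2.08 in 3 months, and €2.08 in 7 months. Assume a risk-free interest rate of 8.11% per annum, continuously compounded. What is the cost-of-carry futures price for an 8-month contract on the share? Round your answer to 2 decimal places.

€436.05

PV(dividends) I = 2.08·e^(−0.0811·2/12) + 2.08·e^(−0.0811·3/12) + 2.08·e^(−0.0811·7/12)
I = 2.0521 + 2.0383 + 1.9839 = 6.0743
F = (S − I)·e^(rT) = (419.17 − 6.0743) · e^(0.0811·8/12)
= 413.0957 · e^0.054067 = 413.0957 × 1.055555 = €436.05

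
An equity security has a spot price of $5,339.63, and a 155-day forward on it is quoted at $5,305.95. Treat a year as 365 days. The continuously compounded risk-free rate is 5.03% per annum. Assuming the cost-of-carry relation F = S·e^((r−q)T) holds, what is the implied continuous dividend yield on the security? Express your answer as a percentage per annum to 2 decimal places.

6.52%

From F = S·e^((r−q)T): (r − q) = ln(F/S)/T
ln(5305.95/5339.63) = ln(0.993692) = -0.006328
(r − q) = -0.006328 / (155/365) = -0.014901
q = r − ln(F/S)/T = 0.0503 + 0.014901 = 0.065201
q = 6.52%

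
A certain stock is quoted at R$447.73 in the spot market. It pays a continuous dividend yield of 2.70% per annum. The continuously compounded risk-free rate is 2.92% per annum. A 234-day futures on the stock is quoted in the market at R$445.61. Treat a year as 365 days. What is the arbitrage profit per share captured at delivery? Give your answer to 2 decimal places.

R$2.75 per share

Fair futures: F* = S·e^(carry·T), with carry = (r − q) = 0.0292 − 0.0270 = 0.0022
F* = 447.73 · e^(0.0022 × 234/365) = 447.73 · e^0.001410 = 447.73 × 1.001411 = R$448.3617
Market R$445.61 < fair R$448.3617: forward underpriced → reverse cash-and-carry (short spot, go long the forward).
At maturity, profit = |F_mkt − F*| = |445.61 − 448.3617| = R$2.75 per share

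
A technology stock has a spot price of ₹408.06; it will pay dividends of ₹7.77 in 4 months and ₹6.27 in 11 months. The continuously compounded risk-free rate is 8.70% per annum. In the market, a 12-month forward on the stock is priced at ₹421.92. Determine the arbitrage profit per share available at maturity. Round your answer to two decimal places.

₹8.68 per share

PV(dividends) I = 7.77·e^(−0.0870·4/12) + 6.27·e^(−0.0870·11/12) = 13.3373
Fair forward F* = (S − I)·e^(rT) = (408.06 − 13.3373)·e^0.087000 = 394.7227 × 1.090897 = 430.6018
Market ₹421.92 < fair 430.6018: forward underpriced → reverse cash-and-carry (short the stock, invest proceeds at r, pay the dividends, go long the forward).
Profit at T = |F_mkt − F*| = |421.92 − 430.6018| = ₹8.68 per share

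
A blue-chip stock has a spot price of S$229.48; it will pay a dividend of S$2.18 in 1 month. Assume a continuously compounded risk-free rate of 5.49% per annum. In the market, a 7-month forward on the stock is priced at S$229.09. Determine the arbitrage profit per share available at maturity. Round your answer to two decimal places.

S$5.62 per share

PV(dividends) I = 2.18·e^(−0.0549·1/12) = 2.1700
Fair forward F* = (S − I)·e^(rT) = (229.48 − 2.1700)·e^0.032025 = 227.3100 × 1.032543 = 234.7073
Market S$229.09 < fair 234.7073: forward underpriced → reverse cash-and-carry (short the stock, invest proceeds at r, pay the dividends, go long the forward).
Profit at T = |F_mkt − F*| = |229.09 − 234.7073| = S$5.62 per share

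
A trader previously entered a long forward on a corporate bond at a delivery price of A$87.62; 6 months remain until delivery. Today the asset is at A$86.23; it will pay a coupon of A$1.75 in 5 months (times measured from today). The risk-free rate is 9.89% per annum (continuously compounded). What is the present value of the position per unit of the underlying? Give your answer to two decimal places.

A$1.16

PV(remaining coupons) I = 1.75·e^(−0.0989·5/12) = 1.6794
Current forward F = (S − I)·e^(rT) = (86.23 − 1.6794)·e^(0.0989·6/12) = 84.5506 × 1.050693 = 88.8367
Value (long) = (F − K)·e^(−rT) = (88.8367 − 87.62) × 0.951753 = 1.1580
Value = A$1.16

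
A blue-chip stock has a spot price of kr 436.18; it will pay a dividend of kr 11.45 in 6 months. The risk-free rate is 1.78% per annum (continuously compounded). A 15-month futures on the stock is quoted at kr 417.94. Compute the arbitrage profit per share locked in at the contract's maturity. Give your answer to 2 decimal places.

kr 16.45 per share

PV(dividends) I = 11.45·e^(−0.0178·6/12) = 11.3485
Fair futures F* = (S − I)·e^(rT) = (436.18 − 11.3485)·e^0.022250 = 424.8315 × 1.022499 = 434.3898
Market kr 417.94 < fair 434.3898: forward underpriced → reverse cash-and-carry (short the stock, invest proceeds at r, pay the dividends, go long the forward).
Profit at T = |F_mkt − F*| = |417.94 − 434.3898| = kr 16.45 per share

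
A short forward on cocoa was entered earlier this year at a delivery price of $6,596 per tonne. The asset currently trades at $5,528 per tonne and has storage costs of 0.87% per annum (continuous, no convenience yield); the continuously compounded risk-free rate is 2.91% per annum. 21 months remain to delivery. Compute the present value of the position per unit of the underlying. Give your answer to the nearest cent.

Current fair forward for the remaining 21 months: F = S·e^((r + u)·T), (r + u) = 0.0291 + 0.0087 = 0.0378
F = 5528 · e^(0.0378 × 21/12) = 5528 × 1.06838696 = 5906.0431
Value of long forward = (F − K)·e^(−rT) = (5906.0431 − 6596) · e^(−0.0291·21/12)
= -689.9569 × 0.95034994 = -655.70
Short position value = −(long value) = $655.70

$655.70 per tonne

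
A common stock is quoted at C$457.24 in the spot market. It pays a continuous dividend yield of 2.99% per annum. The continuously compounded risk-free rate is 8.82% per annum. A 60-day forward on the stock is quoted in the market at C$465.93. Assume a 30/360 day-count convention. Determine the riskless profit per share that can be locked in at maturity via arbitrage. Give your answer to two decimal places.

C$4.23 per share

Fair forward: F* = S·e^(carry·T), with carry = (r − q) = 0.0882 − 0.0299 = 0.0583
F* = 457.24 · e^(0.0583 × 60/360) = 457.24 · e^0.009717 = 457.24 × 1.009764 = C$461.7045
Market C$465.93 > fair C$461.7045: forward overpriced → cash-and-carry (buy spot, short the forward).
At maturity, profit = |F_mkt − F*| = |465.93 − 461.7045| = C$4.23 per share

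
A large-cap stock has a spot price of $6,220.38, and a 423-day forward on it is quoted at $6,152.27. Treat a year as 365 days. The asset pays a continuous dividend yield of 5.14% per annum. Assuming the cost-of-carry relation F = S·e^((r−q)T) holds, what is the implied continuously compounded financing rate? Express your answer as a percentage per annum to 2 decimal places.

From F = S·e^((r−q)T): (r − q) = ln(F/S)/T
ln(6152.27/6220.38) = ln(0.989051) = -0.011009
(r − q) = -0.011009 / (423/365) = -0.009499
r = ln(F/S)/T + q = -0.009499 + 0.0514 = 0.041901
r = 4.19%

4.19%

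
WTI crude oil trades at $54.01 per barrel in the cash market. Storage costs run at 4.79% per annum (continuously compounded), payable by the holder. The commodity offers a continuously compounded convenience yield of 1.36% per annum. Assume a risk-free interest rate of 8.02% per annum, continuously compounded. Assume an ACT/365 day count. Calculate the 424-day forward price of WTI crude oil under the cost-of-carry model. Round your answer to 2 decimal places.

$61.69 per barrel

Net carry = r + u − y = 0.0802 + 0.0479 − 0.0136 = 0.1145
F = S·e^((r+u−y)T) = 54.01 · e^(0.1145 × 424/365) = 54.01 · e^0.133008
= 54.01 × 1.142259 = $61.69 per barrel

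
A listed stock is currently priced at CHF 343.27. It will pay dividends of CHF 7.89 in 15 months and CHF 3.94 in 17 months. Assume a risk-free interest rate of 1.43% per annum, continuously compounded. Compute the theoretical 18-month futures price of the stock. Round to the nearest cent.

PV(dividends) I = 7.89·e^(−0.0143·15/12) + 3.94·e^(−0.0143·17/12)
I = 7.7502 + 3.8610 = 11.6112
F = (S − I)·e^(rT) = (343.27 − 11.6112) · e^(0.0143·18/12)
= 331.6588 · e^0.021450 = 331.6588 × 1.021682 = CHF 338.85

CHF 338.85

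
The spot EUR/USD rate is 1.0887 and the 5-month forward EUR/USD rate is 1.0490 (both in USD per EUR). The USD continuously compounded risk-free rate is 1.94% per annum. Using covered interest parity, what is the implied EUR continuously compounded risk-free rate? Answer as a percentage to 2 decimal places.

F = S·e^((r_USD − r_EUR)T) ⇒ r_EUR = r_USD − ln(F/S)/T
ln(1.0490/1.0887) = -0.037147; /(5/12) = -0.089153
r_EUR = 0.0194 + 0.089153 = 0.108553
r_EUR = 10.86%

10.86%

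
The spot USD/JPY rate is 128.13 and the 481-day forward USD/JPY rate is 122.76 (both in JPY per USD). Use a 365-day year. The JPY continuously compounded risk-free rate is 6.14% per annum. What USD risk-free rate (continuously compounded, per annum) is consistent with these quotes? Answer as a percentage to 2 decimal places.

F = S·e^((r_JPY − r_USD)T) ⇒ r_USD = r_JPY − ln(F/S)/T
ln(122.76/128.13) = -0.042814; /(481/365) = -0.032489
r_USD = 0.0614 + 0.032489 = 0.093889
r_USD = 9.39%

9.39%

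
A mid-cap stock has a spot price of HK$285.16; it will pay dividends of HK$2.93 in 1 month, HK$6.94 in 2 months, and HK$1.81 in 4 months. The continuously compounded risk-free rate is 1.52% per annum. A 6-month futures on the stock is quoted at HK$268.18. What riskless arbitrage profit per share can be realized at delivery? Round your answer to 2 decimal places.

HK$7.42 per share

PV(dividends) I = 2.93·e^(−0.0152·1/12) + 6.94·e^(−0.0152·2/12) + 1.81·e^(−0.0152·4/12) = 11.6496
Fair futures F* = (S − I)·e^(rT) = (285.16 − 11.6496)·e^0.007600 = 273.5104 × 1.007629 = 275.5970
Market HK$268.18 < fair 275.5970: forward underpriced → reverse cash-and-carry (short the stock, invest proceeds at r, pay the dividends, go long the forward).
Profit at T = |F_mkt − F*| = |268.18 − 275.5970| = HK$7.42 per share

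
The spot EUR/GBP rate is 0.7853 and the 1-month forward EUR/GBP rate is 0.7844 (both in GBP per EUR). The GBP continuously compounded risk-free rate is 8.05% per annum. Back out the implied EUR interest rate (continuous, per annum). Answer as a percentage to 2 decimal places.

F = S·e^((r_GBP − r_EUR)T) ⇒ r_EUR = r_GBP − ln(F/S)/T
ln(0.7844/0.7853) = -0.001147; /(1/12) = -0.013764
r_EUR = 0.0805 + 0.013764 = 0.094264
r_EUR = 9.43%

9.43%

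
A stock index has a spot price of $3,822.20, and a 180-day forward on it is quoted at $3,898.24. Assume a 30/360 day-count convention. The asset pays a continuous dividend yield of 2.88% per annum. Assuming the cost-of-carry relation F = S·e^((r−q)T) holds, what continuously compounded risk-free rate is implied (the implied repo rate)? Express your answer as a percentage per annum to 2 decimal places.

6.82%

From F = S·e^((r−q)T): (r − q) = ln(F/S)/T
ln(3898.24/3822.20) = ln(1.019894) = 0.019699
(r − q) = 0.019699 / (180/360) = 0.039398
r = ln(F/S)/T + q = 0.039398 + 0.0288 = 0.068198
r = 6.82%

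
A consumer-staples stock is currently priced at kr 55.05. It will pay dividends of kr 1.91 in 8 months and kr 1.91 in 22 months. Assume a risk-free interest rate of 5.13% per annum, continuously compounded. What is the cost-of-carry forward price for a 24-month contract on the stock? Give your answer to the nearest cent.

PV(dividends) I = 1.91·e^(−0.0513·8/12) + 1.91·e^(−0.0513·22/12)
I = 1.8458 + 1.7386 = 3.5844
F = (S − I)·e^(rT) = (55.05 − 3.5844) · e^(0.0513·24/12)
= 51.4656 · e^0.102600 = 51.4656 × 1.108048 = kr 57.03

kr 57.03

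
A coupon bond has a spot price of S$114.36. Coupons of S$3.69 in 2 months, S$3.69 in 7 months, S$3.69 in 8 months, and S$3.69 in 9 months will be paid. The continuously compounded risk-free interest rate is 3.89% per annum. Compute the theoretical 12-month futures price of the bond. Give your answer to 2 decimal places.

S$103.87

PV(coupons) I = 3.69·e^(−0.0389·2/12) + 3.69·e^(−0.0389·7/12) + 3.69·e^(−0.0389·8/12) + 3.69·e^(−0.0389·9/12)
I = 3.6662 + 3.6072 + 3.5955 + 3.5839 = 14.4528
F = (S − I)·e^(rT) = (114.36 − 14.4528) · e^(0.0389·12/12)
= 99.9072 · e^0.038900 = 99.9072 × 1.039667 = S$103.87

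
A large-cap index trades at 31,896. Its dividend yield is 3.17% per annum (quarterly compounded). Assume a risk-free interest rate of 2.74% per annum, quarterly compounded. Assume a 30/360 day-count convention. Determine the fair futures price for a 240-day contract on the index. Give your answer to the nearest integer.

F = S · (1+r/4)^(4T) / (1+q/4)^(4T)
= 31896 × 1.018371 / 1.021273 = 31896 × 0.997158
F = 31,805

31,805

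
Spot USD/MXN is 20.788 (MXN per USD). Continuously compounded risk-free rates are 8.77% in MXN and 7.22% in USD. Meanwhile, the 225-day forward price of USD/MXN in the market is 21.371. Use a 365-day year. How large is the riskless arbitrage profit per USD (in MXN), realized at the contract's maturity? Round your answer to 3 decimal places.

Fair forward: F* = S·e^(carry·T), with carry = (r_MXN − r_USD) = 0.0877 − 0.0722 = 0.0155
F* = 20.788 · e^(0.0155 × 225/365) = 20.788 · e^0.009555 = 20.788 × 1.009601 = 20.9876
Market 21.371 > fair 20.9876: forward overpriced → cash-and-carry (buy spot, short the forward).
At maturity, profit = |F_mkt − F*| = |21.371 − 20.9876| = 0.383 per USD (in MXN)

0.383 per USD (in MXN)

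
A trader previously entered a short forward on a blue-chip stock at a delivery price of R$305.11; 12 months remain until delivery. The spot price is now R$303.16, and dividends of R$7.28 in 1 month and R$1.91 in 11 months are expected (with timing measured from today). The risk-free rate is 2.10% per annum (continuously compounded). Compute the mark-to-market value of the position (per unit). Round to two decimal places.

PV(remaining dividends) I = 7.28·e^(−0.0210·1/12) + 1.91·e^(−0.0210·11/12) = 9.1409
Current forward F = (S − I)·e^(rT) = (303.16 − 9.1409)·e^(0.0210·12/12) = 294.0191 × 1.021222 = 300.2588
Value (long) = (F − K)·e^(−rT) = (300.2588 − 305.11) × 0.979219 = -4.7504
Short position value = −(long value) = R$4.75

R$4.75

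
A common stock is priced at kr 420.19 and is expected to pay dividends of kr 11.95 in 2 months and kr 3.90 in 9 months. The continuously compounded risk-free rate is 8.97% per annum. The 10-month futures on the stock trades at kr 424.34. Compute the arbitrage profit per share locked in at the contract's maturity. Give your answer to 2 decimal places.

PV(dividends) I = 11.95·e^(−0.0897·2/12) + 3.90·e^(−0.0897·9/12) = 15.4189
Fair futures F* = (S − I)·e^(rT) = (420.19 − 15.4189)·e^0.074750 = 404.7711 × 1.077615 = 436.1874
Market kr 424.34 < fair 436.1874: forward underpriced → reverse cash-and-carry (short the stock, invest proceeds at r, pay the dividends, go long the forward).
Profit at T = |F_mkt − F*| = |424.34 − 436.1874| = kr 11.85 per share

kr 11.85 per share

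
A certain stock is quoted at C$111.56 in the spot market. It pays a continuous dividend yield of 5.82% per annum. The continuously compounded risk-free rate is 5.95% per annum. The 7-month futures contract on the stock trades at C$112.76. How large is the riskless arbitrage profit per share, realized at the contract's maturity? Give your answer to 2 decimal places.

C$1.12 per share

Fair futures: F* = S·e^(carry·T), with carry = (r − q) = 0.0595 − 0.0582 = 0.0013
F* = 111.56 · e^(0.0013 × 7/12) = 111.56 · e^0.000758 = 111.56 × 1.000758 = C$111.6446
Market C$112.76 > fair C$111.6446: forward overpriced → cash-and-carry (buy spot, short the forward).
At maturity, profit = |F_mkt − F*| = |112.76 − 111.6446| = C$1.12 per share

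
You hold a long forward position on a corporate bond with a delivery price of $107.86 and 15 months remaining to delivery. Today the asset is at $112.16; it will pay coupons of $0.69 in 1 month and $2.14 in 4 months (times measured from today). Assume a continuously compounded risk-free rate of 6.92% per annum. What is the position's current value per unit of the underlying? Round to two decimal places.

$10.46

PV(remaining coupons) I = 0.69·e^(−0.0692·1/12) + 2.14·e^(−0.0692·4/12) = 2.7772
Current forward F = (S − I)·e^(rT) = (112.16 − 2.7772)·e^(0.0692·15/12) = 109.3828 × 1.090351 = 119.2656
Value (long) = (F − K)·e^(−rT) = (119.2656 − 107.86) × 0.917136 = 10.4605
Value = $10.46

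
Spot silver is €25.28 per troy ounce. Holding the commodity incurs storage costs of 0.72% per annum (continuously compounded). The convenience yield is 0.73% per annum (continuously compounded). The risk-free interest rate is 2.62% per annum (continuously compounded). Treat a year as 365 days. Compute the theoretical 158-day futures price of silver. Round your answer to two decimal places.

Net carry = r + u − y = 0.0262 + 0.0072 − 0.0073 = 0.0261
F = S·e^((r+u−y)T) = 25.28 · e^(0.0261 × 158/365) = 25.28 · e^0.011298
= 25.28 × 1.011362 = €25.57 per troy ounce

€25.57 per troy ounce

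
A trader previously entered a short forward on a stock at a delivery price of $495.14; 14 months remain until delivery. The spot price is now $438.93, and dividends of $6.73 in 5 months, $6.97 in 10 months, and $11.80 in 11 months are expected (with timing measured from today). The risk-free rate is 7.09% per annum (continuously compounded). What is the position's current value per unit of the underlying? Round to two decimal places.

$41.06

PV(remaining dividends) I = 6.73·e^(−0.0709·5/12) + 6.97·e^(−0.0709·10/12) + 11.80·e^(−0.0709·11/12) = 24.1617
Current forward F = (S − I)·e^(rT) = (438.93 − 24.1617)·e^(0.0709·14/12) = 414.7683 × 1.086234 = 450.5354
Value (long) = (F − K)·e^(−rT) = (450.5354 − 495.14) × 0.920612 = -41.0635
Short position value = −(long value) = $41.06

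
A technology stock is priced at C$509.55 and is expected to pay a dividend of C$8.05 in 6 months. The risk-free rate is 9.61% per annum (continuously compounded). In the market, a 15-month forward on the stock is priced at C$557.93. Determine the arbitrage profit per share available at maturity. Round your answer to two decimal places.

PV(dividends) I = 8.05·e^(−0.0961·6/12) = 7.6723
Fair forward F* = (S − I)·e^(rT) = (509.55 − 7.6723)·e^0.120125 = 501.8777 × 1.127638 = 565.9364
Market C$557.93 < fair 565.9364: forward underpriced → reverse cash-and-carry (short the stock, invest proceeds at r, pay the dividends, go long the forward).
Profit at T = |F_mkt − F*| = |557.93 − 565.9364| = C$8.01 per share

C$8.01 per share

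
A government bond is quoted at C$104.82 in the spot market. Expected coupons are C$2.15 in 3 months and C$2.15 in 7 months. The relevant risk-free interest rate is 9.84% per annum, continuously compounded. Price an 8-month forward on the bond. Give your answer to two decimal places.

PV(coupons) I = 2.15·e^(−0.0984·3/12) + 2.15·e^(−0.0984·7/12)
I = 2.0978 + 2.0301 = 4.1279
F = (S − I)·e^(rT) = (104.82 − 4.1279) · e^(0.0984·8/12)
= 100.6921 · e^0.065600 = 100.6921 × 1.067800 = C$107.52

C$107.52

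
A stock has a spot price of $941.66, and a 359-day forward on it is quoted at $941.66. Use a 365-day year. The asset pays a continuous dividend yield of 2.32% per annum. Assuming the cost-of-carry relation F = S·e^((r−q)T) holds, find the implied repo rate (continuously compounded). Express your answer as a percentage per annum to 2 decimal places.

2.32%

From F = S·e^((r−q)T): (r − q) = ln(F/S)/T
ln(941.66/941.66) = ln(1.000000) = 0.000000
(r − q) = 0.000000 / (359/365) = 0.000000
r = ln(F/S)/T + q = 0.000000 + 0.0232 = 0.023200
r = 2.32%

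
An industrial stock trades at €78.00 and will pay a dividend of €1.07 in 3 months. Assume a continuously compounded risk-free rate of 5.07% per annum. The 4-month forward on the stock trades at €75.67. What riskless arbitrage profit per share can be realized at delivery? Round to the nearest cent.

€2.58 per share

PV(dividends) I = 1.07·e^(−0.0507·3/12) = 1.0565
Fair forward F* = (S − I)·e^(rT) = (78.00 − 1.0565)·e^0.016900 = 76.9435 × 1.017044 = 78.2549
Market €75.67 < fair 78.2549: forward underpriced → reverse cash-and-carry (short the stock, invest proceeds at r, pay the dividends, go long the forward).
Profit at T = |F_mkt − F*| = |75.67 − 78.2549| = €2.58 per share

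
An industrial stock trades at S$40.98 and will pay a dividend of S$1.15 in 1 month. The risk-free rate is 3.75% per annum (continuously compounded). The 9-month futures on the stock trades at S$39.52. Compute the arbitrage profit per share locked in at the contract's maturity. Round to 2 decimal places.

S$1.45 per share

PV(dividends) I = 1.15·e^(−0.0375·1/12) = 1.1464
Fair futures F* = (S − I)·e^(rT) = (40.98 − 1.1464)·e^0.028125 = 39.8336 × 1.028524 = 40.9698
Market S$39.52 < fair 40.9698: forward underpriced → reverse cash-and-carry (short the stock, invest proceeds at r, pay the dividends, go long the forward).
Profit at T = |F_mkt − F*| = |39.52 − 40.9698| = S$1.45 per share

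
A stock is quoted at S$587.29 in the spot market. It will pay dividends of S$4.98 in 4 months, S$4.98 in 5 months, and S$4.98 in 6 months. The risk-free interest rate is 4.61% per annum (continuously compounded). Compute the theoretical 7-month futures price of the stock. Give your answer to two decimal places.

S$588.24

PV(dividends) I = 4.98·e^(−0.0461·4/12) + 4.98·e^(−0.0461·5/12) + 4.98·e^(−0.0461·6/12)
I = 4.9041 + 4.8853 + 4.8665 = 14.6559
F = (S − I)·e^(rT) = (587.29 − 14.6559) · e^(0.0461·7/12)
= 572.6341 · e^0.026892 = 572.6341 × 1.027257 = S$588.24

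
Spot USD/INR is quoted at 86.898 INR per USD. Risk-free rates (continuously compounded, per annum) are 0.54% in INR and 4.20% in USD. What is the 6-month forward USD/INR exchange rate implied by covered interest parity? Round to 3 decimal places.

85.322

F = S·e^((r_INR − r_USD)T) = 86.898 · e^((0.0054 − 0.0420) × 6/12)
= 86.898 · e^-0.018300 = 86.898 × 0.981866
F = 85.322 INR per USD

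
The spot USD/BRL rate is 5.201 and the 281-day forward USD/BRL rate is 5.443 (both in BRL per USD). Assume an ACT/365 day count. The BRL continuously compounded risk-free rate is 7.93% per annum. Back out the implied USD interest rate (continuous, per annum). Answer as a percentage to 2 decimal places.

F = S·e^((r_BRL − r_USD)T) ⇒ r_USD = r_BRL − ln(F/S)/T
ln(5.443/5.201) = 0.045479; /(281/365) = 0.059074
r_USD = 0.0793 − 0.059074 = 0.020226
r_USD = 2.02%

2.02%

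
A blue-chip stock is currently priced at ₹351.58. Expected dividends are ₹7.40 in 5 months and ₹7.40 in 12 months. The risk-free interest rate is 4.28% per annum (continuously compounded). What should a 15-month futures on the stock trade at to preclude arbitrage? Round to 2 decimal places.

₹355.75

PV(dividends) I = 7.40·e^(−0.0428·5/12) + 7.40·e^(−0.0428·12/12)
I = 7.2692 + 7.0900 = 14.3592
F = (S − I)·e^(rT) = (351.58 − 14.3592) · e^(0.0428·15/12)
= 337.2208 · e^0.053500 = 337.2208 × 1.054957 = ₹355.75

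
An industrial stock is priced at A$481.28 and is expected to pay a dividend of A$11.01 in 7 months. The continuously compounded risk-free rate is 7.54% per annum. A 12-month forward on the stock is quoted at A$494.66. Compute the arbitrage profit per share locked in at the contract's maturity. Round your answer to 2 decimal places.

PV(dividends) I = 11.01·e^(−0.0754·7/12) = 10.5362
Fair forward F* = (S − I)·e^(rT) = (481.28 − 10.5362)·e^0.075400 = 470.7438 × 1.078315 = 507.6101
Market A$494.66 < fair 507.6101: forward underpriced → reverse cash-and-carry (short the stock, invest proceeds at r, pay the dividends, go long the forward).
Profit at T = |F_mkt − F*| = |494.66 − 507.6101| = A$12.95 per share

A$12.95 per share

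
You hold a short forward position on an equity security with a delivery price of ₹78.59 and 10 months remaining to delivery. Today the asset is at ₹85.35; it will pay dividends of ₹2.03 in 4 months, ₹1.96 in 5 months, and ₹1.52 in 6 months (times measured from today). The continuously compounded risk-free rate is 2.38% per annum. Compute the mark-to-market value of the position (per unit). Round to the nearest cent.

-₹2.85

PV(remaining dividends) I = 2.03·e^(−0.0238·4/12) + 1.96·e^(−0.0238·5/12) + 1.52·e^(−0.0238·6/12) = 5.4566
Current forward F = (S − I)·e^(rT) = (85.35 − 5.4566)·e^(0.0238·10/12) = 79.8934 × 1.020031 = 81.4937
Value (long) = (F − K)·e^(−rT) = (81.4937 − 78.59) × 0.980362 = 2.8467
Short position value = −(long value) = -₹2.85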